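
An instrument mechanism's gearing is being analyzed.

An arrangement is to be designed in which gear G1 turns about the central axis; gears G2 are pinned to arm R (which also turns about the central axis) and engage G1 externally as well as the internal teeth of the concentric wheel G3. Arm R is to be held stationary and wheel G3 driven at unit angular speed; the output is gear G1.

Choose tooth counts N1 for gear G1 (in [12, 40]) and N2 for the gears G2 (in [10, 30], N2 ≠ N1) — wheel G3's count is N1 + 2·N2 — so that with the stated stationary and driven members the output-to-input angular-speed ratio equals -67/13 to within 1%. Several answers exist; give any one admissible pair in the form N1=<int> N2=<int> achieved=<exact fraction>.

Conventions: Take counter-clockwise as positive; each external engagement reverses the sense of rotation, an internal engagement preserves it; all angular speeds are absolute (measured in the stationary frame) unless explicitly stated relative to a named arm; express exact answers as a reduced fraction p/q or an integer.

design class (target -67/13): planetary set
Willis with ω_arm = 0: ω_sun/ω_ring = −N3/N1; set equal to -67/13  ⇒  N3/N1 = −(-67/13) = 67/13
N3 = N1 + 2·N2  ⇒  N2/N1 = (N3/N1 − 1)/2 = (67/13 − 1)/2 = 27/13
smallest multiple with N1 ≥ 12 and N2 ≥ 10: k = 1  ⇒  N1 = 1·13 = 13, N2 = 1·27 = 27 (N1 ≤ 40, N2 ≤ 30, N2 ≠ N1 ✓), N3 = 13 + 2·27 = 67
check: −N3/N1 with N1 = 13, N3 = 67 gives -67/13; |achieved − target| = 0 ≤ 67/1300 ✓

N1=13 N2=27 achieved=-67/13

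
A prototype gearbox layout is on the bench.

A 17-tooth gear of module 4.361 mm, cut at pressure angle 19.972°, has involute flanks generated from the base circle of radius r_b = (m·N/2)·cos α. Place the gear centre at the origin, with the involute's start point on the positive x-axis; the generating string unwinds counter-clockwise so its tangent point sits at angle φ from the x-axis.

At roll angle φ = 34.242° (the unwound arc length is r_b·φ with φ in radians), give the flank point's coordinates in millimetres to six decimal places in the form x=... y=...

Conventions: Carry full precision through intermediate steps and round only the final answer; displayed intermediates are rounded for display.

recognized (one wheel, involute flank): single-mesh tooth geometry, m = 4.361, N = 17
pitch radius r_p = m·N/2 = 4.361·17/2 = 37.068500
base radius r_b = r_p·cos α = 37.068500·cos 19.972° = 34.839187
roll angle φ = 34.242° = 0.59763564 rad
x = r_b·(cos φ + φ·sin φ) = 40.516290
y = r_b·(sin φ − φ·cos φ) = 2.391468

x=40.516290 y=2.391468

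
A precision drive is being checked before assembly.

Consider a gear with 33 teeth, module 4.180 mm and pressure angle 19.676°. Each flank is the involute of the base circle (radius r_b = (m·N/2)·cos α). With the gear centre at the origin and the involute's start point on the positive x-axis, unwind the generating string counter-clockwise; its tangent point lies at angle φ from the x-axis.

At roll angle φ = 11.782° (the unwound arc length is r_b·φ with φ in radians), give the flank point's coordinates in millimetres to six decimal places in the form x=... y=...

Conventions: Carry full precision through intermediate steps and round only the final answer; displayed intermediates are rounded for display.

recognized (one wheel, involute flank): single-mesh tooth geometry, m = 4.180, N = 33
pitch radius r_p = m·N/2 = 4.180·33/2 = 68.970000
base radius r_b = r_p·cos α = 68.970000·cos 19.676° = 64.942956
roll angle φ = 11.782° = 0.20563469 rad
x = r_b·(cos φ + φ·sin φ) = 66.301552
y = r_b·(sin φ − φ·cos φ) = 0.187440

x=66.301552 y=0.187440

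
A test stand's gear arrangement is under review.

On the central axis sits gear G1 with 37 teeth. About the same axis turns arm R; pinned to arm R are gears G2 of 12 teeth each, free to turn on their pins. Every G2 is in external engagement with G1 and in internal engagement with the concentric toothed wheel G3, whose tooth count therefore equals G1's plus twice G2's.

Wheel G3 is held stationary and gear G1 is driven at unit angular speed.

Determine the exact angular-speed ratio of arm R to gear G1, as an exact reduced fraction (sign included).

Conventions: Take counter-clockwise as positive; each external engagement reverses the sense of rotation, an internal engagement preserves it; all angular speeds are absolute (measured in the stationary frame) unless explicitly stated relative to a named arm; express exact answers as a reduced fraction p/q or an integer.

37/98

recognized (axles ride arm R): planetary set, 37/12/61 teeth
ring teeth: 37 + 2·12 = 61
37(ω_sun−ω_arm) = −61(ω_ring−ω_arm),  ω_ring = 0, ω_sun = 1
37(1−ω_arm) = −61(0−ω_arm)  ⇒  98·ω_arm = 37  ⇒  ω_arm = 37/98
ω_out/ω_in = 37/98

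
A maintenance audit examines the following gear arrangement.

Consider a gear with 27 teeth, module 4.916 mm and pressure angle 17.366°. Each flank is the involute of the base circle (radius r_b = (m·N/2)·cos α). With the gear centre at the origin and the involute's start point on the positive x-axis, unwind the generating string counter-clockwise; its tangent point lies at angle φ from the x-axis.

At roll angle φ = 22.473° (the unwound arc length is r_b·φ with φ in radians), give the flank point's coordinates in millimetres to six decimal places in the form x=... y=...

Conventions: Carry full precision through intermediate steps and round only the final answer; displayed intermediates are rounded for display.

x=68.027350 y=1.254533

class = single-mesh tooth geometry [base-circle involute, m = 4.916, 27T]
pitch radius r_p = m·N/2 = 4.916·27/2 = 66.366000
base radius r_b = r_p·cos α = 66.366000·cos 17.366° = 63.340879
roll angle φ = 22.473° = 0.39222784 rad
x = r_b·(cos φ + φ·sin φ) = 68.027350
y = r_b·(sin φ − φ·cos φ) = 1.254533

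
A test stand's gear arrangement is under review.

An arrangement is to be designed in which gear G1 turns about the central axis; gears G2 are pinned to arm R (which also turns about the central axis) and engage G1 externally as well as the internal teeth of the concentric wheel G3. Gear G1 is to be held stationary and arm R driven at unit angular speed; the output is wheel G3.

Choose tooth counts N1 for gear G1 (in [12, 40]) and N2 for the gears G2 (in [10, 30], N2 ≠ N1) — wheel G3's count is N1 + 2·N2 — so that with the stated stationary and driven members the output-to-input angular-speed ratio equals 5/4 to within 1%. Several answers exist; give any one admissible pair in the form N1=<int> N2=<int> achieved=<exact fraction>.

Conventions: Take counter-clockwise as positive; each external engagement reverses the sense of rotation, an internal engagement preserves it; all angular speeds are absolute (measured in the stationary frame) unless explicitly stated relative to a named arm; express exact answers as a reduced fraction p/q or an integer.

N1=12 N2=18 achieved=5/4

planetary set to be sized for 5/4 (Willis relation)
Willis with ω_sun = 0: ω_ring/ω_arm = (N1+N3)/N3; set equal to 5/4  ⇒  N3/N1 = 1/(5/4 − 1) = 4
N3 = N1 + 2·N2  ⇒  N2/N1 = (N3/N1 − 1)/2 = (4 − 1)/2 = 3/2
smallest multiple with N1 ≥ 12 and N2 ≥ 10: k = 6  ⇒  N1 = 6·2 = 12, N2 = 6·3 = 18 (N1 ≤ 40, N2 ≤ 30, N2 ≠ N1 ✓), N3 = 12 + 2·18 = 48
check: (N1+N3)/N3 with N1 = 12, N3 = 48 gives 5/4; |achieved − target| = 0 ≤ 1/80 ✓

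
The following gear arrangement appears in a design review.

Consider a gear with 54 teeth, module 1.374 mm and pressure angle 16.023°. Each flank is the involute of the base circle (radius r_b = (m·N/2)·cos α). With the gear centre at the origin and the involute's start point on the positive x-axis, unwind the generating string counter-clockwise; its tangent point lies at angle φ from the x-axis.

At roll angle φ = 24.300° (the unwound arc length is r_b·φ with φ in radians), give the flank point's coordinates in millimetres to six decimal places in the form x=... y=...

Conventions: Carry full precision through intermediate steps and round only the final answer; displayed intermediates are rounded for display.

x=38.720862 y=0.890512

class = single-mesh tooth geometry [base-circle involute, m = 1.374, 54T]
pitch radius r_p = m·N/2 = 1.374·54/2 = 37.098000
base radius r_b = r_p·cos α = 37.098000·cos 16.023° = 35.656779
roll angle φ = 24.300° = 0.42411501 rad
x = r_b·(cos φ + φ·sin φ) = 38.720862
y = r_b·(sin φ − φ·cos φ) = 0.890512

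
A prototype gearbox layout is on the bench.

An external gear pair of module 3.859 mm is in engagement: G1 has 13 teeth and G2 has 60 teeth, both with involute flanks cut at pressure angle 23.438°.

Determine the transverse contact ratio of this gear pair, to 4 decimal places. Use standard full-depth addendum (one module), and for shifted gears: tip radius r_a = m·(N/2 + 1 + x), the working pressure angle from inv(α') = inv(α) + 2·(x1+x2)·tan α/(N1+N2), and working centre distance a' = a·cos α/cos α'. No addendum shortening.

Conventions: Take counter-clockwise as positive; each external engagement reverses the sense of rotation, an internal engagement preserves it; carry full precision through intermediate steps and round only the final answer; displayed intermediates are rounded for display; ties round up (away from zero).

class = single-mesh tooth geometry [involute pair 13T × 60T, m = 3.859]
base radii: r_b1 = 23.013886, r_b2 = 106.217936
tip radii: r_a1 = 28.942500, r_a2 = 119.629000
no profile shift: α' = α, a' = a
action lengths: √(r_a1²−r_b1²) = 17.550765, √(r_a2²−r_b2²) = 55.034968
base pitch p_b = π·m·cos α = 11.123116
CR = (17.550765 + 55.034968 − 140.853500·sin 23.43800°)/11.123116 = 1.488822
contact ratio ≈ 1.4888

1.4888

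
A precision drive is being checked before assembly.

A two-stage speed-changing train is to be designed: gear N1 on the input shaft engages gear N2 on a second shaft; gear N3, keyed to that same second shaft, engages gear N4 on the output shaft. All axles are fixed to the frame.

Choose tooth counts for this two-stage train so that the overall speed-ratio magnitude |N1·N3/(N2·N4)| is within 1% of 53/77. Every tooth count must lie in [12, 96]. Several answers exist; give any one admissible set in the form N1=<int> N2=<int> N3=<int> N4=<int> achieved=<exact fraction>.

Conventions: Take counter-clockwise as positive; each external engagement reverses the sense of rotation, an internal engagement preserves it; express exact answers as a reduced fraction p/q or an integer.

topology: fixed-axis compound train — 2 stages, target 53/77
target = 53/77 in lowest terms: an exact hit needs N1·N3 = k·53 and N2·N4 = k·77 for one integer k, every count in [12, 96]; additionally prefer no 1:1 stage (N1 ≠ N2, N3 ≠ N4)
k = 1…11: no 1:1-free in-range split of k·53 and k·77 into factor pairs; take k = 12
k = 12: N1·N3 = 636 = 12·53, N2·N4 = 924 = 77·12
achieved = 12·53/(77·12) = 53/77; |achieved − target| = 0 ≤ 53/7700 ✓

N1=12 N2=77 N3=53 N4=12 achieved=53/77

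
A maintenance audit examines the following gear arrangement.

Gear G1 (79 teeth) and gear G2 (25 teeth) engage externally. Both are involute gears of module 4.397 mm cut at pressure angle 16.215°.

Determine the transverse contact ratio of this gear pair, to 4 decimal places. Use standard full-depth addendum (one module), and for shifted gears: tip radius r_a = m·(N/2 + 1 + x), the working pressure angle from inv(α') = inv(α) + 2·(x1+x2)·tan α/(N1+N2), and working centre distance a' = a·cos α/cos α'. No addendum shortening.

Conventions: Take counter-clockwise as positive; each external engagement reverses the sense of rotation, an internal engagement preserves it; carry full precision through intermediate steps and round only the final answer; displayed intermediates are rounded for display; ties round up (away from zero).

recognized (one external pair, fixed centres): single-mesh tooth geometry, m = 4.397, N1 = 79, N2 = 25
base radii: r_b1 = 166.772556, r_b2 = 52.776125
tip radii: r_a1 = 178.078500, r_a2 = 59.359500
no profile shift: α' = α, a' = a
action lengths: √(r_a1²−r_b1²) = 62.440905, √(r_a2²−r_b2²) = 27.170403
base pitch p_b = π·m·cos α = 13.264087
CR = (62.440905 + 27.170403 − 228.644000·sin 16.21500°)/13.264087 = 1.942402
contact ratio ≈ 1.9424

1.9424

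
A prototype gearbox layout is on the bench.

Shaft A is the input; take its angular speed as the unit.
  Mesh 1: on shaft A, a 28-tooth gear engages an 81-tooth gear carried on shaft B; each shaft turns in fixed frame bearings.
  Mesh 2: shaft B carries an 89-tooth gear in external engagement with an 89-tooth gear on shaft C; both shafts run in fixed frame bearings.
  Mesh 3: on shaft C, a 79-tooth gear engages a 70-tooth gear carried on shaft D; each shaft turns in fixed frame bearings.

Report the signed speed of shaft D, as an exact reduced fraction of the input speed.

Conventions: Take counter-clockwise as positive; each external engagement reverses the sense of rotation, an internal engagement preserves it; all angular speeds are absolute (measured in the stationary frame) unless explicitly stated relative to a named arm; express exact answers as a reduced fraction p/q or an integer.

-158/405

3-mesh fixed-axis compound train (all bearings frame-fixed)
mesh 1 [28T→81T]: |ω|/ω_in = 1×28/81 = 28/81, sense flips to −
mesh 2 [89T→89T]: |ω|/ω_in = (28/81)×89/89 = 28/81, sense flips to +
mesh 3 [79T→70T]: |ω|/ω_in = (28/81)×79/70 = 158/405, sense flips to −
signed output speed (× input speed) = -158/405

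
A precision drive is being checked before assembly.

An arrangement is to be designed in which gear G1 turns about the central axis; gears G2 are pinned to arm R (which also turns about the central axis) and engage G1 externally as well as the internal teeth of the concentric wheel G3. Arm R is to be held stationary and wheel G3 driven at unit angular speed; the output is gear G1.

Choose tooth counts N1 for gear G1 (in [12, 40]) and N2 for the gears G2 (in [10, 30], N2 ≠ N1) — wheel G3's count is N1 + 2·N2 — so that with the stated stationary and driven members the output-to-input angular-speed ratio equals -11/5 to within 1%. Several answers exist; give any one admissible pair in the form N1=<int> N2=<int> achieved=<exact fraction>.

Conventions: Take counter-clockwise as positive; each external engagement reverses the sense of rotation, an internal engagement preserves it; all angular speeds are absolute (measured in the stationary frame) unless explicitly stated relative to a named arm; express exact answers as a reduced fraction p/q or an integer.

N1=20 N2=12 achieved=-11/5

planetary set to be sized for -11/5 (Willis relation)
Willis with ω_arm = 0: ω_sun/ω_ring = −N3/N1; set equal to -11/5  ⇒  N3/N1 = −(-11/5) = 11/5
N3 = N1 + 2·N2  ⇒  N2/N1 = (N3/N1 − 1)/2 = (11/5 − 1)/2 = 3/5
smallest multiple with N1 ≥ 12 and N2 ≥ 10: k = 4  ⇒  N1 = 4·5 = 20, N2 = 4·3 = 12 (N1 ≤ 40, N2 ≤ 30, N2 ≠ N1 ✓), N3 = 20 + 2·12 = 44
check: −N3/N1 with N1 = 20, N3 = 44 gives -11/5; |achieved − target| = 0 ≤ 11/500 ✓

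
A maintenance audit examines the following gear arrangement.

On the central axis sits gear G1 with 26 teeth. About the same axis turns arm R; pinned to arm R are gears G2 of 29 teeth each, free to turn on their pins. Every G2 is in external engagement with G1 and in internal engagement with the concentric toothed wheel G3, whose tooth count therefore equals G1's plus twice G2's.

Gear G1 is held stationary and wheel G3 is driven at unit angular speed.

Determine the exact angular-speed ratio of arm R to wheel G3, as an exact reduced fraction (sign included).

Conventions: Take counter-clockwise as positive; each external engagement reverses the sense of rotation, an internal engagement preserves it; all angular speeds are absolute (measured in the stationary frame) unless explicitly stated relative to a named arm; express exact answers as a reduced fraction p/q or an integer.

42/55

topology: planetary set — G1 26T / G2 29T / G3 84T, arm = carrier (Willis)
ring teeth: 26 + 2·29 = 84
26(ω_sun−ω_arm) = −84(ω_ring−ω_arm),  ω_sun = 0, ω_ring = 1
26(0−ω_arm) = −84(1−ω_arm)  ⇒  110·ω_arm = 84  ⇒  ω_arm = 42/55
ω_out/ω_in = 42/55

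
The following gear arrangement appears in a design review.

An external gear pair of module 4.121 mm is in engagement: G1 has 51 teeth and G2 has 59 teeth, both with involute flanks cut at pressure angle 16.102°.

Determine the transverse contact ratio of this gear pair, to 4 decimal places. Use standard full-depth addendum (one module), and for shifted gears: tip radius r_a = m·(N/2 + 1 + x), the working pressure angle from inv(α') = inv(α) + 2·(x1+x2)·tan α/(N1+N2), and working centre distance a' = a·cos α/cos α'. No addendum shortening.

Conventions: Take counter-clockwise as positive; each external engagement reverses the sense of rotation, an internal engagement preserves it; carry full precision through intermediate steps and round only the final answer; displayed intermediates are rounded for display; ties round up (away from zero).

2.0253

class = single-mesh tooth geometry [involute pair 51T × 59T, m = 4.121]
base radii: r_b1 = 100.962941, r_b2 = 116.800265
tip radii: r_a1 = 109.206500, r_a2 = 125.690500
no profile shift: α' = α, a' = a
action lengths: √(r_a1²−r_b1²) = 41.623843, √(r_a2²−r_b2²) = 46.430593
base pitch p_b = π·m·cos α = 12.438605
CR = (41.623843 + 46.430593 − 226.655000·sin 16.10200°)/12.438605 = 2.025314
contact ratio ≈ 2.0253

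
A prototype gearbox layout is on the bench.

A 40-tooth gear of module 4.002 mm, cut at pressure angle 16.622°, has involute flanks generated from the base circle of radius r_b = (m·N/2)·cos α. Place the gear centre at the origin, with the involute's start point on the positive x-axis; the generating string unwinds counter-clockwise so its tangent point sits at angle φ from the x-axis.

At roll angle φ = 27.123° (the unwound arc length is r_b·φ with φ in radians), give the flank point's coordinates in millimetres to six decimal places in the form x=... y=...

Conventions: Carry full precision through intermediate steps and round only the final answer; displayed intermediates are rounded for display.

x=84.813360 y=2.651731

class = single-mesh tooth geometry [base-circle involute, m = 4.002, 40T]
pitch radius r_p = m·N/2 = 4.002·40/2 = 80.040000
base radius r_b = r_p·cos α = 80.040000·cos 16.622° = 76.695353
roll angle φ = 27.123° = 0.47338565 rad
x = r_b·(cos φ + φ·sin φ) = 84.813360
y = r_b·(sin φ − φ·cos φ) = 2.651731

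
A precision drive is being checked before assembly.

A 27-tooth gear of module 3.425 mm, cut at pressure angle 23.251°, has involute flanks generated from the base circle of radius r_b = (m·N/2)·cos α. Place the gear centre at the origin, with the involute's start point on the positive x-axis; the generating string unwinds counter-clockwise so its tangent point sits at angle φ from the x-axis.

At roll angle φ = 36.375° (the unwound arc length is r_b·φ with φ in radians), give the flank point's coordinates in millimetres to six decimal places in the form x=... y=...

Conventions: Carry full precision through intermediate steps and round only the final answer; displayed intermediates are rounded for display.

x=50.200033 y=3.479537

class = single-mesh tooth geometry [base-circle involute, m = 3.425, 27T]
pitch radius r_p = m·N/2 = 3.425·27/2 = 46.237500
base radius r_b = r_p·cos α = 46.237500·cos 23.251° = 42.482290
roll angle φ = 36.375° = 0.63486352 rad
x = r_b·(cos φ + φ·sin φ) = 50.200033
y = r_b·(sin φ − φ·cos φ) = 3.479537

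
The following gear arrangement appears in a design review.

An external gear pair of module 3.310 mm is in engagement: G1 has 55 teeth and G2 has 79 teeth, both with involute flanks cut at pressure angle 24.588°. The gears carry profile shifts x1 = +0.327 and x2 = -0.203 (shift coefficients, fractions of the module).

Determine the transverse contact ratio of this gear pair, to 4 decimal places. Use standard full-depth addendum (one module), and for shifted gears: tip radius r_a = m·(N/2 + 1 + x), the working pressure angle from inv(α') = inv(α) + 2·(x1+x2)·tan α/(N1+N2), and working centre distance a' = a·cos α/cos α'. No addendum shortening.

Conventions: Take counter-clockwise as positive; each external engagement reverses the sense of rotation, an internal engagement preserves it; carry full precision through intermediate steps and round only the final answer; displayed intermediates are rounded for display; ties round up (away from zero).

1.5529

topology: single-mesh involute geometry — m = 3.310, 55T/79T pair
base radii: r_b1 = 82.771151, r_b2 = 118.889472
tip radii: r_a1 = 95.417370, r_a2 = 133.383070
inv(α') = inv(24.588°) + 2·(+0.327-0.203)·tan α/(55+79) = 0.02928774  ⇒  α' = 24.81730°
a' = a·cos α / cos α' = 221.7700·cos 24.588°/cos 24.81730° = 222.178650
action lengths: √(r_a1²−r_b1²) = 47.470107, √(r_a2²−r_b2²) = 60.467652
base pitch p_b = π·m·cos α = 9.455754
CR = (47.470107 + 60.467652 − 222.178650·sin 24.81730°)/9.455754 = 1.552870
contact ratio ≈ 1.5529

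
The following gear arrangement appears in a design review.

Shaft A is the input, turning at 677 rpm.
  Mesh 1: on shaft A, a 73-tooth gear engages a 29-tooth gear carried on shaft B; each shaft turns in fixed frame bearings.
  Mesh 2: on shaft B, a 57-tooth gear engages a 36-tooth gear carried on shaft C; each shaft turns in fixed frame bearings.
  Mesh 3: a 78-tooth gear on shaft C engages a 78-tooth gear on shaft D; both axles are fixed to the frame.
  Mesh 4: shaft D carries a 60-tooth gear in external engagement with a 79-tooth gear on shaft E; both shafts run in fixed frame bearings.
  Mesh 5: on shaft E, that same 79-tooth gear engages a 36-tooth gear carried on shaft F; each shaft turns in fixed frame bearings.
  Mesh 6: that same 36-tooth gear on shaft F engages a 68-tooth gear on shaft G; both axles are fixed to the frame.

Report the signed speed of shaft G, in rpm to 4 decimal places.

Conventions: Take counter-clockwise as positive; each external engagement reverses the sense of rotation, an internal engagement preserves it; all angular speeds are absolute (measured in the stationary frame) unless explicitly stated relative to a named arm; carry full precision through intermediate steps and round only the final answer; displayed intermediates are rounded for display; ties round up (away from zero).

6-mesh fixed-axis compound train (all bearings frame-fixed)
mesh 1 [73T→29T]: ω = 677.0000×73/29 = 1704.1724 rpm, sense flips to −
mesh 2 [57T→36T]: ω = 1704.1724×57/36 = 2698.2730 rpm, sense flips to +
mesh 3 [78T→78T]: ω = 2698.2730×78/78 = 2698.2730 rpm, sense flips to −
mesh 4 [60T→79T]: ω = 2698.2730×60/79 = 2049.3213 rpm, sense flips to +
mesh 5 [79T→36T]: ω = 2049.3213×79/36 = 4497.1216 rpm, sense flips to −
mesh 6 [36T→68T]: ω = 4497.1216×36/68 = 2380.8291 rpm, sense flips to +
signed output speed = +2380.8291 rpm

+2380.8291 rpm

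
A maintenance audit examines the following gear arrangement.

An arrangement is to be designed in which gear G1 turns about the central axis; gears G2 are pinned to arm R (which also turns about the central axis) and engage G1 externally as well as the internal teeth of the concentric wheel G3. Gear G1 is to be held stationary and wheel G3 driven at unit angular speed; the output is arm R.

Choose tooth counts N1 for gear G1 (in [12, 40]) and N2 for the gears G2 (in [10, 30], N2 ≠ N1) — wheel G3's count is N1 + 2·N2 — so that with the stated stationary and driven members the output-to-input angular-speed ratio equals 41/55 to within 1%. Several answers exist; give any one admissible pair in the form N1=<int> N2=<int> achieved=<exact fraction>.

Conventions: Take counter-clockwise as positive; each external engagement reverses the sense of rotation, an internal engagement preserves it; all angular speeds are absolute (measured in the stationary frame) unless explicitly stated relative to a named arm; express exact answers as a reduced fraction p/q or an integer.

N1=28 N2=27 achieved=41/55

design class (target 41/55): planetary set
Willis with ω_sun = 0: ω_arm/ω_ring = N3/(N1+N3); set equal to 41/55  ⇒  N3/N1 = (41/55)/(1 − 41/55) = 41/14
N3 = N1 + 2·N2  ⇒  N2/N1 = (N3/N1 − 1)/2 = (41/14 − 1)/2 = 27/28
smallest multiple with N1 ≥ 12 and N2 ≥ 10: k = 1  ⇒  N1 = 1·28 = 28, N2 = 1·27 = 27 (N1 ≤ 40, N2 ≤ 30, N2 ≠ N1 ✓), N3 = 28 + 2·27 = 82
check: N3/(N1+N3) with N1 = 28, N3 = 82 gives 41/55; |achieved − target| = 0 ≤ 41/5500 ✓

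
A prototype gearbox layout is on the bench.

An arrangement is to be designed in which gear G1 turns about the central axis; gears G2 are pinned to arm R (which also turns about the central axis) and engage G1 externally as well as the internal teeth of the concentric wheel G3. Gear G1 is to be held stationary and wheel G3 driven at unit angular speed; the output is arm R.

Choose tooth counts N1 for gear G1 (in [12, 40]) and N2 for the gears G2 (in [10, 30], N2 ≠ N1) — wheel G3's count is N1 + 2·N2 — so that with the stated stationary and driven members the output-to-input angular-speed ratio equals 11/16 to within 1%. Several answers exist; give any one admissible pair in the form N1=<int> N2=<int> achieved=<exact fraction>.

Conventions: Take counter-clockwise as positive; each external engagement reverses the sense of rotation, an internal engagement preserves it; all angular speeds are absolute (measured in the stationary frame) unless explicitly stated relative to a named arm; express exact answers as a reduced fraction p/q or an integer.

class = planetary set [ratio 11/16 wanted; Willis about the carrier]
Willis with ω_sun = 0: ω_arm/ω_ring = N3/(N1+N3); set equal to 11/16  ⇒  N3/N1 = (11/16)/(1 − 11/16) = 11/5
N3 = N1 + 2·N2  ⇒  N2/N1 = (N3/N1 − 1)/2 = (11/5 − 1)/2 = 3/5
smallest multiple with N1 ≥ 12 and N2 ≥ 10: k = 4  ⇒  N1 = 4·5 = 20, N2 = 4·3 = 12 (N1 ≤ 40, N2 ≤ 30, N2 ≠ N1 ✓), N3 = 20 + 2·12 = 44
check: N3/(N1+N3) with N1 = 20, N3 = 44 gives 11/16; |achieved − target| = 0 ≤ 11/1600 ✓

N1=20 N2=12 achieved=11/16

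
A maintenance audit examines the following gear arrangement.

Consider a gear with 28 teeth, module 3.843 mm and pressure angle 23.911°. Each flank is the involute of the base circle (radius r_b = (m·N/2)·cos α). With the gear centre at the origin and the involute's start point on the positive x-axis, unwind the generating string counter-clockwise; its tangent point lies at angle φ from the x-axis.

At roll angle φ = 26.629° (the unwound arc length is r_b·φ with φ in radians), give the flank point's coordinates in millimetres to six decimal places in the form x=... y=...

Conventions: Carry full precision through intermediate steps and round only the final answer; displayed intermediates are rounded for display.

recognized (one wheel, involute flank): single-mesh tooth geometry, m = 3.843, N = 28
pitch radius r_p = m·N/2 = 3.843·28/2 = 53.802000
base radius r_b = r_p·cos α = 53.802000·cos 23.911° = 49.184506
roll angle φ = 26.629° = 0.46476373 rad
x = r_b·(cos φ + φ·sin φ) = 54.213129
y = r_b·(sin φ − φ·cos φ) = 1.610622

x=54.213129 y=1.610622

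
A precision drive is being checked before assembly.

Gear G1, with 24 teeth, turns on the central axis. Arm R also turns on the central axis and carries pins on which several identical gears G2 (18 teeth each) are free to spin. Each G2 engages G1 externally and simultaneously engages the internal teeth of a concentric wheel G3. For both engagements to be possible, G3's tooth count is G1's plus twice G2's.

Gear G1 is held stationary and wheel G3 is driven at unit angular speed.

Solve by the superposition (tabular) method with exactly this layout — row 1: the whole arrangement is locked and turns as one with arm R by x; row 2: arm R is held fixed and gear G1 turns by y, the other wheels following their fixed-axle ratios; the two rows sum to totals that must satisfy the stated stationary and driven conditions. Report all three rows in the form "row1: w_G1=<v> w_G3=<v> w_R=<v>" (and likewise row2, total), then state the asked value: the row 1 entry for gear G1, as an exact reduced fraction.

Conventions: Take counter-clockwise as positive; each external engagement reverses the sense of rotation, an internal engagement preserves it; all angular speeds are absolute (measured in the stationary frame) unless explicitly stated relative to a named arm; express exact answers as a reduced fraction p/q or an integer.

topology: planetary set — G1 24T / G2 18T / G3 60T, arm = carrier (Willis)
superposition row 1 [locked train]: every member turns x
row 2 (arm held, sun turns y): ω_ring = −(24/60)·y, ω_arm = 0
boundary: total ω_sun = x + y = 0 and total ω_ring = x − (24/60)·y = 1  ⇒  y = -5/7, x = 5/7
row 2 ring = −(24/60)·(-5/7) = 2/7
totals (row 1 + row 2): sun 5/7 + (-5/7) = 0, ring 5/7 + 2/7 = 1, arm 5/7 + 0 = 5/7
asked cell (row1, sun) = 5/7

row1: w_G1=5/7 w_G3=5/7 w_R=5/7
row2: w_G1=-5/7 w_G3=2/7 w_R=0
total: w_G1=0 w_G3=1 w_R=5/7
asked value: 5/7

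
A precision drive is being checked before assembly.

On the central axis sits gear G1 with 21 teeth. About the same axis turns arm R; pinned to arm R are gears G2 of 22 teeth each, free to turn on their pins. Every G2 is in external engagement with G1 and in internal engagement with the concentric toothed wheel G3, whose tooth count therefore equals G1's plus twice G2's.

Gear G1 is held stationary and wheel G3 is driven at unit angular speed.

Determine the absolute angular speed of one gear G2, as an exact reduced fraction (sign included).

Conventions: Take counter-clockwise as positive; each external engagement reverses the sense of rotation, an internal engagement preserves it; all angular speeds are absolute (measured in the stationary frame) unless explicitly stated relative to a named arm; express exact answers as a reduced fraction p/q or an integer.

topology: planetary set — G1 21T / G2 22T / G3 65T, arm = carrier (Willis)
ring teeth: 21 + 2·22 = 65
21(ω_sun−ω_arm) = −65(ω_ring−ω_arm),  ω_sun = 0, ω_ring = 1
21(0−ω_arm) = −65(1−ω_arm)  ⇒  86·ω_arm = 65  ⇒  ω_arm = 65/86
sun–planet mesh: 21·(0−65/86) = −22·(ω_p−ω_arm)  ⇒  ω_p−ω_arm = 1365/1892
ω_p = 65/86 + 1365/1892 = 65/44
exact speed ratio = 65/44

65/44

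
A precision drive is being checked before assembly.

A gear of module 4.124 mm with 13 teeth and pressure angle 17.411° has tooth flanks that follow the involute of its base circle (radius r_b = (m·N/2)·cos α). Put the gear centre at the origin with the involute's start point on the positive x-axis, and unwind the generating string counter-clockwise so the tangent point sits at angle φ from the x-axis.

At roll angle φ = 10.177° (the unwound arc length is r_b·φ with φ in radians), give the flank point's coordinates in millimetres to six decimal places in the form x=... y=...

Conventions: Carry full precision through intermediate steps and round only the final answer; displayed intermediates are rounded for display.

single-mesh involute tooth geometry (13T wheel at module 4.124)
pitch radius r_p = m·N/2 = 4.124·13/2 = 26.806000
base radius r_b = r_p·cos α = 26.806000·cos 17.411° = 25.577827
roll angle φ = 10.177° = 0.17762216 rad
x = r_b·(cos φ + φ·sin φ) = 25.978135
y = r_b·(sin φ − φ·cos φ) = 0.047628

x=25.978135 y=0.047628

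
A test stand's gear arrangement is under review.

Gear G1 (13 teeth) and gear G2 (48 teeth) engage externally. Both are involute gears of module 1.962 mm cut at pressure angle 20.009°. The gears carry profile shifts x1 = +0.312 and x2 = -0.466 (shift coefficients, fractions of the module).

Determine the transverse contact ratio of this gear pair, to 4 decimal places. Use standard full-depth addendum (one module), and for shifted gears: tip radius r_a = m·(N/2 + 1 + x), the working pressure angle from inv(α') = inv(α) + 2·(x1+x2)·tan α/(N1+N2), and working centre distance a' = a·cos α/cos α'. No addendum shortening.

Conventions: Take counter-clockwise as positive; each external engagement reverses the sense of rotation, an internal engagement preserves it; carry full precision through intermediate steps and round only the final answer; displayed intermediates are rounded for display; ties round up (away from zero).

recognized (one external pair, fixed centres): single-mesh tooth geometry, m = 1.962, N1 = 13, N2 = 48
base radii: r_b1 = 11.983215, r_b2 = 44.245716
tip radii: r_a1 = 15.327144, r_a2 = 48.135708
inv(α') = inv(20.009°) + 2·(+0.312-0.466)·tan α/(13+48) = 0.01308655  ⇒  α' = 19.17773°
a' = a·cos α / cos α' = 59.8410·cos 20.009°/cos 19.17773° = 59.532753
action lengths: √(r_a1²−r_b1²) = 9.556354, √(r_a2²−r_b2²) = 18.956873
base pitch p_b = π·m·cos α = 5.791751
CR = (9.556354 + 18.956873 − 59.532753·sin 19.17773°)/5.791751 = 1.546466
contact ratio ≈ 1.5465

1.5465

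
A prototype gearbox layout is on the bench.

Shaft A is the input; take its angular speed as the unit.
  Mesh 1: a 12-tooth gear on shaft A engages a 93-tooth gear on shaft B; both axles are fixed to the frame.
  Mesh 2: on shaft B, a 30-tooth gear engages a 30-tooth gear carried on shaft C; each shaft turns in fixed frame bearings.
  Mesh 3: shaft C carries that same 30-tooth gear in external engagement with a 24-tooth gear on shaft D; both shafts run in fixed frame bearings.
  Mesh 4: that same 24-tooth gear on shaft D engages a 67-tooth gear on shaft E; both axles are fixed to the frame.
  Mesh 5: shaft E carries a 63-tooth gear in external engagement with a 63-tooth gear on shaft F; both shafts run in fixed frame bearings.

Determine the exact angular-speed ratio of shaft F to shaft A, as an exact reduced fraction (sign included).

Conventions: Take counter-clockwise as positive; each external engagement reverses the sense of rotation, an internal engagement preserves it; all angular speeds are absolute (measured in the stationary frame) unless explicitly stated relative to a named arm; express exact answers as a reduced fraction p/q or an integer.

class = fixed-axis compound train [5 meshes; 5 ratios multiply, 5 sense flips]
mesh 1 [12T→93T]: running ratio 4/31, sense −
mesh 2 [30T→30T]: running ratio 4/31, sense +
mesh 3 [30T→24T]: running ratio 5/31, sense −
mesh 4 [24T→67T]: running ratio 120/2077, sense +
mesh 5 [63T→63T]: running ratio 120/2077, sense −
ω_out/ω_in = -120/2077

-120/2077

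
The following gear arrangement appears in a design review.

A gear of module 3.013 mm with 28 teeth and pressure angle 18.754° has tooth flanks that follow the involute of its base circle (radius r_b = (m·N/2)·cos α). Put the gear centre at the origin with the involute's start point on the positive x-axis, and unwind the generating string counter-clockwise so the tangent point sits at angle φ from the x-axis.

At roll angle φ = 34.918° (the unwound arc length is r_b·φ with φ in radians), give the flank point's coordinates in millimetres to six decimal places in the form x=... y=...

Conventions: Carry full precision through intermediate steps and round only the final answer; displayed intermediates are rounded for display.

class = single-mesh tooth geometry [base-circle involute, m = 3.013, 28T]
pitch radius r_p = m·N/2 = 3.013·28/2 = 42.182000
base radius r_b = r_p·cos α = 42.182000·cos 18.754° = 39.942460
roll angle φ = 34.918° = 0.60943407 rad
x = r_b·(cos φ + φ·sin φ) = 46.685318
y = r_b·(sin φ − φ·cos φ) = 2.903201

x=46.685318 y=2.903201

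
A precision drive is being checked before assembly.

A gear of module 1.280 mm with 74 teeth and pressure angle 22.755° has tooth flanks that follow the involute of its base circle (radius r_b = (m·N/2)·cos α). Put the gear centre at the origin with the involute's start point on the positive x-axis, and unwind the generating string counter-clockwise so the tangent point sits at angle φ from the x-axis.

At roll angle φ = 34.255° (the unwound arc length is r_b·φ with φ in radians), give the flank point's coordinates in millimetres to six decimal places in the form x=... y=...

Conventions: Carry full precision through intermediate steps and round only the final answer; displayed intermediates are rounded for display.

x=50.795459 y=3.001239

class = single-mesh tooth geometry [base-circle involute, m = 1.280, 74T]
pitch radius r_p = m·N/2 = 1.280·74/2 = 47.360000
base radius r_b = r_p·cos α = 47.360000·cos 22.755° = 43.673840
roll angle φ = 34.255° = 0.59786254 rad
x = r_b·(cos φ + φ·sin φ) = 50.795459
y = r_b·(sin φ − φ·cos φ) = 3.001239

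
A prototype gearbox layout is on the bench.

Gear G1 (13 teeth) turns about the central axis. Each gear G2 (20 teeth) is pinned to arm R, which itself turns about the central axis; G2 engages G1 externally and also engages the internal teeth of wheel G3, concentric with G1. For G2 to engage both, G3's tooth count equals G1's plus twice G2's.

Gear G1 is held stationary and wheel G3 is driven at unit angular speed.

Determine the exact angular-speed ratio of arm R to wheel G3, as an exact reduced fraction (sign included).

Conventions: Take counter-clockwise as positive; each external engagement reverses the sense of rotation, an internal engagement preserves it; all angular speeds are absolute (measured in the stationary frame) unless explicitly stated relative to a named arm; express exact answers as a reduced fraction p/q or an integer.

recognized (axles ride arm R): planetary set, 13/20/53 teeth
ring teeth: 13 + 2·20 = 53
13(ω_sun−ω_arm) = −53(ω_ring−ω_arm),  ω_sun = 0, ω_ring = 1
13(0−ω_arm) = −53(1−ω_arm)  ⇒  66·ω_arm = 53  ⇒  ω_arm = 53/66
ω_out/ω_in = 53/66

53/66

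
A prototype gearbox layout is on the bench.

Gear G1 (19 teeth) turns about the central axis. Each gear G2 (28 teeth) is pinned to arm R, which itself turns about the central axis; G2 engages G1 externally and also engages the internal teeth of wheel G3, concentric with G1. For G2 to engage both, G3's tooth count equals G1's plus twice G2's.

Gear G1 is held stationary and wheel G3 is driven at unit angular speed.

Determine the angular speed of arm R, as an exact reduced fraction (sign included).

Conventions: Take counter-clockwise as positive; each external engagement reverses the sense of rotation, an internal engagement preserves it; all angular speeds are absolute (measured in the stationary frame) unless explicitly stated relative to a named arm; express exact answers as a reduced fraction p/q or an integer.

75/94

class = planetary set [G3 = 19+2·28 = 75; Willis about the carrier]
ring teeth: 19 + 2·28 = 75
19(ω_sun−ω_arm) = −75(ω_ring−ω_arm),  ω_sun = 0, ω_ring = 1
19(0−ω_arm) = −75(1−ω_arm)  ⇒  94·ω_arm = 75  ⇒  ω_arm = 75/94
exact speed ratio = 75/94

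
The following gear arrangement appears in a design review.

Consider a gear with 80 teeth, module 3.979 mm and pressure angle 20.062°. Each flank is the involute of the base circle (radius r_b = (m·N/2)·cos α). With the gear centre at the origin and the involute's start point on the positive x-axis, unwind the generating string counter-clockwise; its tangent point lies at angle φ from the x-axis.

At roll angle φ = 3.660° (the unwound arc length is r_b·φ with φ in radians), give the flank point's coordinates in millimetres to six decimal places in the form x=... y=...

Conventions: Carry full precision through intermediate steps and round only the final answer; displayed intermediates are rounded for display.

class = single-mesh tooth geometry [base-circle involute, m = 3.979, 80T]
pitch radius r_p = m·N/2 = 3.979·80/2 = 159.160000
base radius r_b = r_p·cos α = 159.160000·cos 20.062° = 149.502485
roll angle φ = 3.660° = 0.06387905 rad
x = r_b·(cos φ + φ·sin φ) = 149.807198
y = r_b·(sin φ − φ·cos φ) = 0.012985

x=149.807198 y=0.012985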